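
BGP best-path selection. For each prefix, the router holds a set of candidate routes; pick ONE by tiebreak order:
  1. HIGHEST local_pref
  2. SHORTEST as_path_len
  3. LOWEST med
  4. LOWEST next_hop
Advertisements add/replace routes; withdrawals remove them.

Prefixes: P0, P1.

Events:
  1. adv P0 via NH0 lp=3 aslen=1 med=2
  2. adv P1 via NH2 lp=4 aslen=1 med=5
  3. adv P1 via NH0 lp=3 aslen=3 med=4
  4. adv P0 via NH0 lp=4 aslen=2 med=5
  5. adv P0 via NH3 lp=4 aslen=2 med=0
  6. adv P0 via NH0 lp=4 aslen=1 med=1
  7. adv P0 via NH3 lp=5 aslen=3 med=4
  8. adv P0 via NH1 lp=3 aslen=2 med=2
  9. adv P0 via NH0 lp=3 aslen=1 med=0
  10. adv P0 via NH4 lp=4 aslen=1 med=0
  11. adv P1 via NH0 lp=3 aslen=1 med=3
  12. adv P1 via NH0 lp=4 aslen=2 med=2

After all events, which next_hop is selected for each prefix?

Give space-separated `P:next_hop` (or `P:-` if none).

Answer: P0:NH3 P1:NH2

Derivation:
Op 1: best P0=NH0 P1=-
Op 2: best P0=NH0 P1=NH2
Op 3: best P0=NH0 P1=NH2
Op 4: best P0=NH0 P1=NH2
Op 5: best P0=NH3 P1=NH2
Op 6: best P0=NH0 P1=NH2
Op 7: best P0=NH3 P1=NH2
Op 8: best P0=NH3 P1=NH2
Op 9: best P0=NH3 P1=NH2
Op 10: best P0=NH3 P1=NH2
Op 11: best P0=NH3 P1=NH2
Op 12: best P0=NH3 P1=NH2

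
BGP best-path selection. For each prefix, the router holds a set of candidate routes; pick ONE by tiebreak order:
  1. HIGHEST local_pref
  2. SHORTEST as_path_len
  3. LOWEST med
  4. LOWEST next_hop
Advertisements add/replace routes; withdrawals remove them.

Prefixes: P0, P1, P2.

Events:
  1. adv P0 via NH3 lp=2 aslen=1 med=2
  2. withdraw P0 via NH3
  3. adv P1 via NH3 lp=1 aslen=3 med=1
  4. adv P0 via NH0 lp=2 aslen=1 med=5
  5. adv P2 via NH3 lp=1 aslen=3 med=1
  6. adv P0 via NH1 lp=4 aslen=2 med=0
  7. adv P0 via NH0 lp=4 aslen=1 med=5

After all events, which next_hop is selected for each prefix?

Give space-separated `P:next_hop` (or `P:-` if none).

Answer: P0:NH0 P1:NH3 P2:NH3

Derivation:
Op 1: best P0=NH3 P1=- P2=-
Op 2: best P0=- P1=- P2=-
Op 3: best P0=- P1=NH3 P2=-
Op 4: best P0=NH0 P1=NH3 P2=-
Op 5: best P0=NH0 P1=NH3 P2=NH3
Op 6: best P0=NH1 P1=NH3 P2=NH3
Op 7: best P0=NH0 P1=NH3 P2=NH3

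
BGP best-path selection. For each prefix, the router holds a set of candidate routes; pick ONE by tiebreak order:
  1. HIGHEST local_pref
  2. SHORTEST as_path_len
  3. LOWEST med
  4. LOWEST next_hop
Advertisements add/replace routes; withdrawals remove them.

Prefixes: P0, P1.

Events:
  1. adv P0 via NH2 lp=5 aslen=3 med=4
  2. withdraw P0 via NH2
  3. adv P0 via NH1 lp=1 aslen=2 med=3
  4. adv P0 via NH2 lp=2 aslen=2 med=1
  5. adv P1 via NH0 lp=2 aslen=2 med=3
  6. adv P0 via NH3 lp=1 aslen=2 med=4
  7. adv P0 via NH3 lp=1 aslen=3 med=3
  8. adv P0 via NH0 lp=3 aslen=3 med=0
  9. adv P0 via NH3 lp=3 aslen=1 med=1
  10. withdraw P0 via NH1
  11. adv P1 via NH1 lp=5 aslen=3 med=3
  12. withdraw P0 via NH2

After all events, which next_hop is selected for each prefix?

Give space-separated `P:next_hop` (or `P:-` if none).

Op 1: best P0=NH2 P1=-
Op 2: best P0=- P1=-
Op 3: best P0=NH1 P1=-
Op 4: best P0=NH2 P1=-
Op 5: best P0=NH2 P1=NH0
Op 6: best P0=NH2 P1=NH0
Op 7: best P0=NH2 P1=NH0
Op 8: best P0=NH0 P1=NH0
Op 9: best P0=NH3 P1=NH0
Op 10: best P0=NH3 P1=NH0
Op 11: best P0=NH3 P1=NH1
Op 12: best P0=NH3 P1=NH1

Answer: P0:NH3 P1:NH1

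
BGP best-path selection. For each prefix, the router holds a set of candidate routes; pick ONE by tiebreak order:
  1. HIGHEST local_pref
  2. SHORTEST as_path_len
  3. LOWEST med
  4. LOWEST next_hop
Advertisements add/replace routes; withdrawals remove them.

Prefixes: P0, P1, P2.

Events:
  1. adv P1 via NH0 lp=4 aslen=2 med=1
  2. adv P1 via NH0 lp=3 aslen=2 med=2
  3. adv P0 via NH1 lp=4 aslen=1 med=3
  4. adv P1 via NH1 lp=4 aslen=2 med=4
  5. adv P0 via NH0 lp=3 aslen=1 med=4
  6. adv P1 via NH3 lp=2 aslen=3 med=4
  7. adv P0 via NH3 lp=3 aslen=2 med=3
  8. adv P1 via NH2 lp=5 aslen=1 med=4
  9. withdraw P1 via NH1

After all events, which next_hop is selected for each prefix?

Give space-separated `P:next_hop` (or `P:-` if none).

Answer: P0:NH1 P1:NH2 P2:-

Derivation:
Op 1: best P0=- P1=NH0 P2=-
Op 2: best P0=- P1=NH0 P2=-
Op 3: best P0=NH1 P1=NH0 P2=-
Op 4: best P0=NH1 P1=NH1 P2=-
Op 5: best P0=NH1 P1=NH1 P2=-
Op 6: best P0=NH1 P1=NH1 P2=-
Op 7: best P0=NH1 P1=NH1 P2=-
Op 8: best P0=NH1 P1=NH2 P2=-
Op 9: best P0=NH1 P1=NH2 P2=-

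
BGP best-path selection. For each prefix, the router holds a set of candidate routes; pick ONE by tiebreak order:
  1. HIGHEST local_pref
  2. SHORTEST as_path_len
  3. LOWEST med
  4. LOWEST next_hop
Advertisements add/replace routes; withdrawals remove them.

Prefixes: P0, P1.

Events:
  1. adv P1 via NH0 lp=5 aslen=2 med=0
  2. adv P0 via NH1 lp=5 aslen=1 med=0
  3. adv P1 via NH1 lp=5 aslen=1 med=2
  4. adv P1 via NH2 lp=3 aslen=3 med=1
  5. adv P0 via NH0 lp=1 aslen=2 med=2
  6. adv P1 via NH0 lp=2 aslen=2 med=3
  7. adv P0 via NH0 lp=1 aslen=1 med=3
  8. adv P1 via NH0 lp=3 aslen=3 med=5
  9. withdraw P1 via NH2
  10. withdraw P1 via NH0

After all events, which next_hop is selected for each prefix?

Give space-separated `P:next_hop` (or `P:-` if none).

Op 1: best P0=- P1=NH0
Op 2: best P0=NH1 P1=NH0
Op 3: best P0=NH1 P1=NH1
Op 4: best P0=NH1 P1=NH1
Op 5: best P0=NH1 P1=NH1
Op 6: best P0=NH1 P1=NH1
Op 7: best P0=NH1 P1=NH1
Op 8: best P0=NH1 P1=NH1
Op 9: best P0=NH1 P1=NH1
Op 10: best P0=NH1 P1=NH1

Answer: P0:NH1 P1:NH1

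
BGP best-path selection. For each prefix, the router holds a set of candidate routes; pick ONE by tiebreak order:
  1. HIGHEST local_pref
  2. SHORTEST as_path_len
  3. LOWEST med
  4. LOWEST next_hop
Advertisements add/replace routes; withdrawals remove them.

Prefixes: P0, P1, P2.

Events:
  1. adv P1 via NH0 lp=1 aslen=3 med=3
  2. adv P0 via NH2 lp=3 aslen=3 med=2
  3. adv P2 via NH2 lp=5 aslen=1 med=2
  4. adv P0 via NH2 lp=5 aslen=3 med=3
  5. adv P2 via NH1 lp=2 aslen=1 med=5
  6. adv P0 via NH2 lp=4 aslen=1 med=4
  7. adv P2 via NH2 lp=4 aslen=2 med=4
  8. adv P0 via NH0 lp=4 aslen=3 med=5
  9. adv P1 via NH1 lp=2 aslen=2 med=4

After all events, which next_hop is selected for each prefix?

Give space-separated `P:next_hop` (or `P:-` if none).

Answer: P0:NH2 P1:NH1 P2:NH2

Derivation:
Op 1: best P0=- P1=NH0 P2=-
Op 2: best P0=NH2 P1=NH0 P2=-
Op 3: best P0=NH2 P1=NH0 P2=NH2
Op 4: best P0=NH2 P1=NH0 P2=NH2
Op 5: best P0=NH2 P1=NH0 P2=NH2
Op 6: best P0=NH2 P1=NH0 P2=NH2
Op 7: best P0=NH2 P1=NH0 P2=NH2
Op 8: best P0=NH2 P1=NH0 P2=NH2
Op 9: best P0=NH2 P1=NH1 P2=NH2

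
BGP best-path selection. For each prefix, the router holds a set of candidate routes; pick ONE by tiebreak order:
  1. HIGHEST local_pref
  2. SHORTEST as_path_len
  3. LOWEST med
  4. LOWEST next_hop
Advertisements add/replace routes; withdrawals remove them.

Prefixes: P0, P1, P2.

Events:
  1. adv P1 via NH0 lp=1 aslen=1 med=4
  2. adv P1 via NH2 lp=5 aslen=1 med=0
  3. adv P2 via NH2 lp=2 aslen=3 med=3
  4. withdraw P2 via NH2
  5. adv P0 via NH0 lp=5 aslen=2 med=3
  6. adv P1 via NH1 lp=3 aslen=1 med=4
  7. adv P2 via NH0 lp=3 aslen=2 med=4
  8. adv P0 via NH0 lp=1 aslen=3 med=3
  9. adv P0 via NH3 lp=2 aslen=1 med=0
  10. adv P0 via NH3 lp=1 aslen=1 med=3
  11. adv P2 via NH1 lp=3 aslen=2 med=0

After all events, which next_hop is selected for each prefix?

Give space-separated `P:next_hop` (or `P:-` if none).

Answer: P0:NH3 P1:NH2 P2:NH1

Derivation:
Op 1: best P0=- P1=NH0 P2=-
Op 2: best P0=- P1=NH2 P2=-
Op 3: best P0=- P1=NH2 P2=NH2
Op 4: best P0=- P1=NH2 P2=-
Op 5: best P0=NH0 P1=NH2 P2=-
Op 6: best P0=NH0 P1=NH2 P2=-
Op 7: best P0=NH0 P1=NH2 P2=NH0
Op 8: best P0=NH0 P1=NH2 P2=NH0
Op 9: best P0=NH3 P1=NH2 P2=NH0
Op 10: best P0=NH3 P1=NH2 P2=NH0
Op 11: best P0=NH3 P1=NH2 P2=NH1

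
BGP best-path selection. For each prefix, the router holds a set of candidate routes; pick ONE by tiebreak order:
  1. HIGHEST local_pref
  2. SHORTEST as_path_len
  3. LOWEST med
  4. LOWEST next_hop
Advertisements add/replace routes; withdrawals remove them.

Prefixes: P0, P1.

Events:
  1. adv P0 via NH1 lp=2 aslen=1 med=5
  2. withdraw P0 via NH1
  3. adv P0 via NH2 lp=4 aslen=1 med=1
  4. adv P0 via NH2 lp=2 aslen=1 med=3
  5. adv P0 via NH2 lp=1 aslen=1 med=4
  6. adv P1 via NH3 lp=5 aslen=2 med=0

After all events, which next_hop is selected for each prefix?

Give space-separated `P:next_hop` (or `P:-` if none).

Op 1: best P0=NH1 P1=-
Op 2: best P0=- P1=-
Op 3: best P0=NH2 P1=-
Op 4: best P0=NH2 P1=-
Op 5: best P0=NH2 P1=-
Op 6: best P0=NH2 P1=NH3

Answer: P0:NH2 P1:NH3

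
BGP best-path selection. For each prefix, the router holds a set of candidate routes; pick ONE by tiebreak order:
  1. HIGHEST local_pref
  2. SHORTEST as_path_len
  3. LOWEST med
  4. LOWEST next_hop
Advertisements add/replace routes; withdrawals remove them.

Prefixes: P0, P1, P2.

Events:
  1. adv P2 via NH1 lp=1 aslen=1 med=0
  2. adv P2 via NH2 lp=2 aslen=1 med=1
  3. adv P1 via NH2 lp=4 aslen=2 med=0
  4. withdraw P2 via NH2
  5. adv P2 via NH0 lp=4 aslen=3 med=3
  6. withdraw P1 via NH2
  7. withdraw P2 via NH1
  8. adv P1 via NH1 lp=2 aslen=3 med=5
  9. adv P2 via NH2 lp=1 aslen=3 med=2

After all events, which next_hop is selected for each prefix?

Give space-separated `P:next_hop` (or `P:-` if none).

Op 1: best P0=- P1=- P2=NH1
Op 2: best P0=- P1=- P2=NH2
Op 3: best P0=- P1=NH2 P2=NH2
Op 4: best P0=- P1=NH2 P2=NH1
Op 5: best P0=- P1=NH2 P2=NH0
Op 6: best P0=- P1=- P2=NH0
Op 7: best P0=- P1=- P2=NH0
Op 8: best P0=- P1=NH1 P2=NH0
Op 9: best P0=- P1=NH1 P2=NH0

Answer: P0:- P1:NH1 P2:NH0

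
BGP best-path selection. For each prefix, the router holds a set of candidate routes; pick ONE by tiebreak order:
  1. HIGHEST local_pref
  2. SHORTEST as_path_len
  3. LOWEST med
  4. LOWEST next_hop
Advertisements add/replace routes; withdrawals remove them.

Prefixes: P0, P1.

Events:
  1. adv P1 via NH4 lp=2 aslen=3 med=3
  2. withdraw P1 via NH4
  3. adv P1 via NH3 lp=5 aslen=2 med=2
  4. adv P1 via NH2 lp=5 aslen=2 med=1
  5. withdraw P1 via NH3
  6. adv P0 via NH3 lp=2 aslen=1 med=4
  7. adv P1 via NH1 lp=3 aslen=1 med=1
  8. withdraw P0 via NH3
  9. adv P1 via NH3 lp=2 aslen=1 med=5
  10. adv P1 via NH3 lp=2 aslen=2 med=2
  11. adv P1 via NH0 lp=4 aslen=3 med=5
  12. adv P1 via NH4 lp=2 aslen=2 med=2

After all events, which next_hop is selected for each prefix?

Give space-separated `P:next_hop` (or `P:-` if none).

Op 1: best P0=- P1=NH4
Op 2: best P0=- P1=-
Op 3: best P0=- P1=NH3
Op 4: best P0=- P1=NH2
Op 5: best P0=- P1=NH2
Op 6: best P0=NH3 P1=NH2
Op 7: best P0=NH3 P1=NH2
Op 8: best P0=- P1=NH2
Op 9: best P0=- P1=NH2
Op 10: best P0=- P1=NH2
Op 11: best P0=- P1=NH2
Op 12: best P0=- P1=NH2

Answer: P0:- P1:NH2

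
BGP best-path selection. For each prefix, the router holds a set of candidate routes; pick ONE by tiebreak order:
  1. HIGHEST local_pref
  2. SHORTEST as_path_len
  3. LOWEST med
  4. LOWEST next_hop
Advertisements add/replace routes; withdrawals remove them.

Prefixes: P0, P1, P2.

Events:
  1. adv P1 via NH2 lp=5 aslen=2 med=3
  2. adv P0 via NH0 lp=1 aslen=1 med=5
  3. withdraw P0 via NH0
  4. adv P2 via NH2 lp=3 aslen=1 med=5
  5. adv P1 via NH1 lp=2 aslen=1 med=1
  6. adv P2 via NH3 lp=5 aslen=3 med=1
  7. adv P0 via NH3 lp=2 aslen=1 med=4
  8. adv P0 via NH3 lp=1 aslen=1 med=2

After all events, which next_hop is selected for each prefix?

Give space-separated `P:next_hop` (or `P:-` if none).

Answer: P0:NH3 P1:NH2 P2:NH3

Derivation:
Op 1: best P0=- P1=NH2 P2=-
Op 2: best P0=NH0 P1=NH2 P2=-
Op 3: best P0=- P1=NH2 P2=-
Op 4: best P0=- P1=NH2 P2=NH2
Op 5: best P0=- P1=NH2 P2=NH2
Op 6: best P0=- P1=NH2 P2=NH3
Op 7: best P0=NH3 P1=NH2 P2=NH3
Op 8: best P0=NH3 P1=NH2 P2=NH3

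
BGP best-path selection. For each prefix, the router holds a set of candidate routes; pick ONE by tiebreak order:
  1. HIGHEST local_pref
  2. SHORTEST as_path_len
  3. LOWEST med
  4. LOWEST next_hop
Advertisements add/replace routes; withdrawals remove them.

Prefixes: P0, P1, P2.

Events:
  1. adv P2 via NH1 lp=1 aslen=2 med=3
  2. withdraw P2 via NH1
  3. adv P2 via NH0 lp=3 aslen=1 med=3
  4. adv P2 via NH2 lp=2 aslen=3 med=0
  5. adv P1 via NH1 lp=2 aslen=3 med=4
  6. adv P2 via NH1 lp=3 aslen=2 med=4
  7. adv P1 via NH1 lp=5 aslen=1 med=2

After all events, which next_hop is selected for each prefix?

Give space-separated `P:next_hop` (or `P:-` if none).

Op 1: best P0=- P1=- P2=NH1
Op 2: best P0=- P1=- P2=-
Op 3: best P0=- P1=- P2=NH0
Op 4: best P0=- P1=- P2=NH0
Op 5: best P0=- P1=NH1 P2=NH0
Op 6: best P0=- P1=NH1 P2=NH0
Op 7: best P0=- P1=NH1 P2=NH0

Answer: P0:- P1:NH1 P2:NH0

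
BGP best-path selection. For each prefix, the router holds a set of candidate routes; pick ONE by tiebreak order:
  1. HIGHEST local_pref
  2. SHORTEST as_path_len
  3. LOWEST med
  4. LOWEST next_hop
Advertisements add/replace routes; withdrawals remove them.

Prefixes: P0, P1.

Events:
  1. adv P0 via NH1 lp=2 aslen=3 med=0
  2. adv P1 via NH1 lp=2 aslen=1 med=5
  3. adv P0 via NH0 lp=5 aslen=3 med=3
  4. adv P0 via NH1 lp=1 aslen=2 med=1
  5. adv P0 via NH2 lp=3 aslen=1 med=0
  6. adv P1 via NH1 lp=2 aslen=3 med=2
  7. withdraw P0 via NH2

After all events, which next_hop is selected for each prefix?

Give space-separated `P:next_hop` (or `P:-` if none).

Op 1: best P0=NH1 P1=-
Op 2: best P0=NH1 P1=NH1
Op 3: best P0=NH0 P1=NH1
Op 4: best P0=NH0 P1=NH1
Op 5: best P0=NH0 P1=NH1
Op 6: best P0=NH0 P1=NH1
Op 7: best P0=NH0 P1=NH1

Answer: P0:NH0 P1:NH1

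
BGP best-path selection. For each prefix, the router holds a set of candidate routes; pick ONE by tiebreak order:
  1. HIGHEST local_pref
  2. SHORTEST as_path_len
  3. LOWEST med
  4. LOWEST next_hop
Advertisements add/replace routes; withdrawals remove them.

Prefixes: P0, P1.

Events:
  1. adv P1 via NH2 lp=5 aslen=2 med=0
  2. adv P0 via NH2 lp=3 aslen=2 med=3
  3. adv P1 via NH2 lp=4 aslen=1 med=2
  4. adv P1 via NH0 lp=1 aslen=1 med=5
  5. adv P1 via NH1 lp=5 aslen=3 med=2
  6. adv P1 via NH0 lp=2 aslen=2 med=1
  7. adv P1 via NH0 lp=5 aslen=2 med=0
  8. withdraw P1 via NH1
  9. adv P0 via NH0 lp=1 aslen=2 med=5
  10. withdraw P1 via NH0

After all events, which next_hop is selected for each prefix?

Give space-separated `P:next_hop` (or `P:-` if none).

Op 1: best P0=- P1=NH2
Op 2: best P0=NH2 P1=NH2
Op 3: best P0=NH2 P1=NH2
Op 4: best P0=NH2 P1=NH2
Op 5: best P0=NH2 P1=NH1
Op 6: best P0=NH2 P1=NH1
Op 7: best P0=NH2 P1=NH0
Op 8: best P0=NH2 P1=NH0
Op 9: best P0=NH2 P1=NH0
Op 10: best P0=NH2 P1=NH2

Answer: P0:NH2 P1:NH2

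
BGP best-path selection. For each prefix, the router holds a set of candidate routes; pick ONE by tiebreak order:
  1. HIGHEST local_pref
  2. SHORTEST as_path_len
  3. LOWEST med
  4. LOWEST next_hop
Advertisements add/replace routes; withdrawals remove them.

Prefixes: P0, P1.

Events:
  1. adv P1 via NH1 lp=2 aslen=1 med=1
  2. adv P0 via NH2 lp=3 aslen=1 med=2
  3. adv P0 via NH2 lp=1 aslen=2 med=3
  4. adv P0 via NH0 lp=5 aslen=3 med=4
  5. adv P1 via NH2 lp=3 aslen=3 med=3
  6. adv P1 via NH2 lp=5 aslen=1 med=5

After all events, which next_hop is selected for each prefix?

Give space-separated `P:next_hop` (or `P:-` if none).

Op 1: best P0=- P1=NH1
Op 2: best P0=NH2 P1=NH1
Op 3: best P0=NH2 P1=NH1
Op 4: best P0=NH0 P1=NH1
Op 5: best P0=NH0 P1=NH2
Op 6: best P0=NH0 P1=NH2

Answer: P0:NH0 P1:NH2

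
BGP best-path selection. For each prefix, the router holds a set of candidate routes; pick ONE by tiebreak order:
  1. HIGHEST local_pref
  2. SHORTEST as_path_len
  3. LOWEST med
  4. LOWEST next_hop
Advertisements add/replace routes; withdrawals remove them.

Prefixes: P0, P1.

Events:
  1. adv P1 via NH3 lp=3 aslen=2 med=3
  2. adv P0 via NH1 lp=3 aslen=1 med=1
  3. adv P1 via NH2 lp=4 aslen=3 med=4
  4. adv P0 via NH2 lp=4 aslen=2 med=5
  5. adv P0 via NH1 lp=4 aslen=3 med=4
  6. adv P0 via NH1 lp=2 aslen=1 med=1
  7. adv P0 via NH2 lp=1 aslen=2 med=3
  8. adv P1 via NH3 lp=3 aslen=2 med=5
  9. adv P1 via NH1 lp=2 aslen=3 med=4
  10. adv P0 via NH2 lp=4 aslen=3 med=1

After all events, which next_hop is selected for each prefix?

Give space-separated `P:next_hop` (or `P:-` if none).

Answer: P0:NH2 P1:NH2

Derivation:
Op 1: best P0=- P1=NH3
Op 2: best P0=NH1 P1=NH3
Op 3: best P0=NH1 P1=NH2
Op 4: best P0=NH2 P1=NH2
Op 5: best P0=NH2 P1=NH2
Op 6: best P0=NH2 P1=NH2
Op 7: best P0=NH1 P1=NH2
Op 8: best P0=NH1 P1=NH2
Op 9: best P0=NH1 P1=NH2
Op 10: best P0=NH2 P1=NH2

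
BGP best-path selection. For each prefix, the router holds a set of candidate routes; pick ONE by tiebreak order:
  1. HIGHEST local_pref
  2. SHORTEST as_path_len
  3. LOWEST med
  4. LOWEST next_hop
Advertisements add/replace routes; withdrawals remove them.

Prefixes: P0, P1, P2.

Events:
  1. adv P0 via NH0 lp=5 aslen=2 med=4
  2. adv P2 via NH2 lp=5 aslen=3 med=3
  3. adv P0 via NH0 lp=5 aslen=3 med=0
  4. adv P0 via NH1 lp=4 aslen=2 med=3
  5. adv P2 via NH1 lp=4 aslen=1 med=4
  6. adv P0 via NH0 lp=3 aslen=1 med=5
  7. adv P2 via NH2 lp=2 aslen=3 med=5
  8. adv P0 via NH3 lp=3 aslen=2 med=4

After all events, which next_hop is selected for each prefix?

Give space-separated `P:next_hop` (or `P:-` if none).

Answer: P0:NH1 P1:- P2:NH1

Derivation:
Op 1: best P0=NH0 P1=- P2=-
Op 2: best P0=NH0 P1=- P2=NH2
Op 3: best P0=NH0 P1=- P2=NH2
Op 4: best P0=NH0 P1=- P2=NH2
Op 5: best P0=NH0 P1=- P2=NH2
Op 6: best P0=NH1 P1=- P2=NH2
Op 7: best P0=NH1 P1=- P2=NH1
Op 8: best P0=NH1 P1=- P2=NH1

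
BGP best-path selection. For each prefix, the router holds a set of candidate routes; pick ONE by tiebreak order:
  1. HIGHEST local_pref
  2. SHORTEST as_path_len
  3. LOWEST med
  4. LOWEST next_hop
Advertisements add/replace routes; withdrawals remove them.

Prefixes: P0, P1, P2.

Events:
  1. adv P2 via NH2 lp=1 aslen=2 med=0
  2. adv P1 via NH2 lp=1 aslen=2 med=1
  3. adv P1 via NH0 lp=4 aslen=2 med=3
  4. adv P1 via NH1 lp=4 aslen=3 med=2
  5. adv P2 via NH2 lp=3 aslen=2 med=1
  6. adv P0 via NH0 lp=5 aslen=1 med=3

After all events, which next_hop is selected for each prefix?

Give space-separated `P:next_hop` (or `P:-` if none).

Op 1: best P0=- P1=- P2=NH2
Op 2: best P0=- P1=NH2 P2=NH2
Op 3: best P0=- P1=NH0 P2=NH2
Op 4: best P0=- P1=NH0 P2=NH2
Op 5: best P0=- P1=NH0 P2=NH2
Op 6: best P0=NH0 P1=NH0 P2=NH2

Answer: P0:NH0 P1:NH0 P2:NH2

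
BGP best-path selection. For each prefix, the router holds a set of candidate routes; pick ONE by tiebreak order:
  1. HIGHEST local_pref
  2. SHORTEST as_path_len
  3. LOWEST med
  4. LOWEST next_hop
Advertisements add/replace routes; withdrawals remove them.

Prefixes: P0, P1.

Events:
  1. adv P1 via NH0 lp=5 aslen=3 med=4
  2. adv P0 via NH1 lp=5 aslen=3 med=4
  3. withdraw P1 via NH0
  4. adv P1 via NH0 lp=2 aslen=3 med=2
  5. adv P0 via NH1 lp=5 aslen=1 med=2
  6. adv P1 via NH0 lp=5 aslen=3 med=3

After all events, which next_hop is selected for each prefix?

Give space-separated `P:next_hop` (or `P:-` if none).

Op 1: best P0=- P1=NH0
Op 2: best P0=NH1 P1=NH0
Op 3: best P0=NH1 P1=-
Op 4: best P0=NH1 P1=NH0
Op 5: best P0=NH1 P1=NH0
Op 6: best P0=NH1 P1=NH0

Answer: P0:NH1 P1:NH0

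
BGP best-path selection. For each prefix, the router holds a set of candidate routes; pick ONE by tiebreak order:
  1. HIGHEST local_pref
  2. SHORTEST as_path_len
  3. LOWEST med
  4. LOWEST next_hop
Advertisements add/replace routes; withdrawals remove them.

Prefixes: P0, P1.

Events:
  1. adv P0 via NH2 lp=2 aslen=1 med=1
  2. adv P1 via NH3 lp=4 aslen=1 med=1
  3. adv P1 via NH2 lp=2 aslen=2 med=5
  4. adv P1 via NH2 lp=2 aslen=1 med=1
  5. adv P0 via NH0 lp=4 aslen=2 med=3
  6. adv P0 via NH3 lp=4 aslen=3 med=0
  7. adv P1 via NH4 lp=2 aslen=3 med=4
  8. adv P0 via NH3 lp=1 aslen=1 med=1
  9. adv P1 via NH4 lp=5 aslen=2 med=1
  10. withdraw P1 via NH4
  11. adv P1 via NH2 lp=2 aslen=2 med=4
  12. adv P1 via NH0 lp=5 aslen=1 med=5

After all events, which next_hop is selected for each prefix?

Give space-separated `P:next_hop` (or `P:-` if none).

Op 1: best P0=NH2 P1=-
Op 2: best P0=NH2 P1=NH3
Op 3: best P0=NH2 P1=NH3
Op 4: best P0=NH2 P1=NH3
Op 5: best P0=NH0 P1=NH3
Op 6: best P0=NH0 P1=NH3
Op 7: best P0=NH0 P1=NH3
Op 8: best P0=NH0 P1=NH3
Op 9: best P0=NH0 P1=NH4
Op 10: best P0=NH0 P1=NH3
Op 11: best P0=NH0 P1=NH3
Op 12: best P0=NH0 P1=NH0

Answer: P0:NH0 P1:NH0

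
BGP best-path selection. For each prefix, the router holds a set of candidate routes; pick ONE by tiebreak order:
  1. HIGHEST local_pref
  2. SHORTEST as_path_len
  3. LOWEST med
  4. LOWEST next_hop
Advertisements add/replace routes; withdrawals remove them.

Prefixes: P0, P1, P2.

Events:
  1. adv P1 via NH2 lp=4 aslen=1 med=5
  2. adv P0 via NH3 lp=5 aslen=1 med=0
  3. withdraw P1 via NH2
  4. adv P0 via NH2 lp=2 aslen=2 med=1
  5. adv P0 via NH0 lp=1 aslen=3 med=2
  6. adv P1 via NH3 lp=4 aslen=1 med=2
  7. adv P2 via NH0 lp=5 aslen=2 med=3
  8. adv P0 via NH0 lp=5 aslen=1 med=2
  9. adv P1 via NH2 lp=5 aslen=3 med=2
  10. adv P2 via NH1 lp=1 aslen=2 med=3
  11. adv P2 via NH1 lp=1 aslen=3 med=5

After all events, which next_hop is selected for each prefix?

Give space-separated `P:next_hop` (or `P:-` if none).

Answer: P0:NH3 P1:NH2 P2:NH0

Derivation:
Op 1: best P0=- P1=NH2 P2=-
Op 2: best P0=NH3 P1=NH2 P2=-
Op 3: best P0=NH3 P1=- P2=-
Op 4: best P0=NH3 P1=- P2=-
Op 5: best P0=NH3 P1=- P2=-
Op 6: best P0=NH3 P1=NH3 P2=-
Op 7: best P0=NH3 P1=NH3 P2=NH0
Op 8: best P0=NH3 P1=NH3 P2=NH0
Op 9: best P0=NH3 P1=NH2 P2=NH0
Op 10: best P0=NH3 P1=NH2 P2=NH0
Op 11: best P0=NH3 P1=NH2 P2=NH0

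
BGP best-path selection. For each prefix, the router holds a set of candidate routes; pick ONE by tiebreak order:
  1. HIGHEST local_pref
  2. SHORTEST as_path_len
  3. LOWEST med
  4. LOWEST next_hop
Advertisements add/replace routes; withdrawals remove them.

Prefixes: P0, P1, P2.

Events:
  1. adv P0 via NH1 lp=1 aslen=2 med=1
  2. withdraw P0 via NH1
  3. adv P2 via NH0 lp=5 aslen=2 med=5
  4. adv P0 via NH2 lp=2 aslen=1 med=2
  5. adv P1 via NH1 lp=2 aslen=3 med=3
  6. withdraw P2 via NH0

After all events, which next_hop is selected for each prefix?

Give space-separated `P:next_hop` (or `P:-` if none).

Answer: P0:NH2 P1:NH1 P2:-

Derivation:
Op 1: best P0=NH1 P1=- P2=-
Op 2: best P0=- P1=- P2=-
Op 3: best P0=- P1=- P2=NH0
Op 4: best P0=NH2 P1=- P2=NH0
Op 5: best P0=NH2 P1=NH1 P2=NH0
Op 6: best P0=NH2 P1=NH1 P2=-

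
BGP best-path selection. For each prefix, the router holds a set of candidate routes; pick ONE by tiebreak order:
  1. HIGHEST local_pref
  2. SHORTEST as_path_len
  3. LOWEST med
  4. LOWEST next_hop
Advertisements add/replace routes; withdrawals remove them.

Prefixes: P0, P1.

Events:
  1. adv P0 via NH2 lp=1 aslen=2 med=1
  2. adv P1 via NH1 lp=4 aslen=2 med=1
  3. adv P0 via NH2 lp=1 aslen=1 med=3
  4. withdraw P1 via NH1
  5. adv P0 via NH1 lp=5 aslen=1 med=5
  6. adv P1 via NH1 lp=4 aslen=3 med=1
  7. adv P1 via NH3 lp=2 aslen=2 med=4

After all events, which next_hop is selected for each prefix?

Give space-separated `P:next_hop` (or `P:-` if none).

Op 1: best P0=NH2 P1=-
Op 2: best P0=NH2 P1=NH1
Op 3: best P0=NH2 P1=NH1
Op 4: best P0=NH2 P1=-
Op 5: best P0=NH1 P1=-
Op 6: best P0=NH1 P1=NH1
Op 7: best P0=NH1 P1=NH1

Answer: P0:NH1 P1:NH1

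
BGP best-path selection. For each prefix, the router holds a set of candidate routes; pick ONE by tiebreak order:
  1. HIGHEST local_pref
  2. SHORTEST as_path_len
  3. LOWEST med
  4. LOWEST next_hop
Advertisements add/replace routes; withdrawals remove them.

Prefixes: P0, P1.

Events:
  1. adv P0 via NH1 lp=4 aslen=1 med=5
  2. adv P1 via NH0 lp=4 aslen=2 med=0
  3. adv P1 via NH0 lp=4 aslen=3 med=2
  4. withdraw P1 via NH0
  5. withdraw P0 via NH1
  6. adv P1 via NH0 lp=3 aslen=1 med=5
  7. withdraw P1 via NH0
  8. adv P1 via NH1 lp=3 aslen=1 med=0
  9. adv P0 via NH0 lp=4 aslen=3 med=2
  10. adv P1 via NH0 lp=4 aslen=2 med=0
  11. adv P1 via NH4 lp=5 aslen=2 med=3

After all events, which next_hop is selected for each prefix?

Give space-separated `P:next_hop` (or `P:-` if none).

Answer: P0:NH0 P1:NH4

Derivation:
Op 1: best P0=NH1 P1=-
Op 2: best P0=NH1 P1=NH0
Op 3: best P0=NH1 P1=NH0
Op 4: best P0=NH1 P1=-
Op 5: best P0=- P1=-
Op 6: best P0=- P1=NH0
Op 7: best P0=- P1=-
Op 8: best P0=- P1=NH1
Op 9: best P0=NH0 P1=NH1
Op 10: best P0=NH0 P1=NH0
Op 11: best P0=NH0 P1=NH4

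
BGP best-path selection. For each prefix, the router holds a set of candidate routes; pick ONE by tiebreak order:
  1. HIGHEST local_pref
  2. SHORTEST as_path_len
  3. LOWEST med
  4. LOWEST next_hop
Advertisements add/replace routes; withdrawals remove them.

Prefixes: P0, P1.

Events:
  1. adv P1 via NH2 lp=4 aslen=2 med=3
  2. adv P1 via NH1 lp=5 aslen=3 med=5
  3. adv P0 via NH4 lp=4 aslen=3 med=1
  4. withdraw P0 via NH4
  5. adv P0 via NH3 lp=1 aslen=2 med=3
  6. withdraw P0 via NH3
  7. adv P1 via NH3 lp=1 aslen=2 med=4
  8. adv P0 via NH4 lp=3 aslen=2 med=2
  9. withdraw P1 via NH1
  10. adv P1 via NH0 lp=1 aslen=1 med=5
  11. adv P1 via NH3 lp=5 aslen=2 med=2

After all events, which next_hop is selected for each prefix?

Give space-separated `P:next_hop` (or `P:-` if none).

Answer: P0:NH4 P1:NH3

Derivation:
Op 1: best P0=- P1=NH2
Op 2: best P0=- P1=NH1
Op 3: best P0=NH4 P1=NH1
Op 4: best P0=- P1=NH1
Op 5: best P0=NH3 P1=NH1
Op 6: best P0=- P1=NH1
Op 7: best P0=- P1=NH1
Op 8: best P0=NH4 P1=NH1
Op 9: best P0=NH4 P1=NH2
Op 10: best P0=NH4 P1=NH2
Op 11: best P0=NH4 P1=NH3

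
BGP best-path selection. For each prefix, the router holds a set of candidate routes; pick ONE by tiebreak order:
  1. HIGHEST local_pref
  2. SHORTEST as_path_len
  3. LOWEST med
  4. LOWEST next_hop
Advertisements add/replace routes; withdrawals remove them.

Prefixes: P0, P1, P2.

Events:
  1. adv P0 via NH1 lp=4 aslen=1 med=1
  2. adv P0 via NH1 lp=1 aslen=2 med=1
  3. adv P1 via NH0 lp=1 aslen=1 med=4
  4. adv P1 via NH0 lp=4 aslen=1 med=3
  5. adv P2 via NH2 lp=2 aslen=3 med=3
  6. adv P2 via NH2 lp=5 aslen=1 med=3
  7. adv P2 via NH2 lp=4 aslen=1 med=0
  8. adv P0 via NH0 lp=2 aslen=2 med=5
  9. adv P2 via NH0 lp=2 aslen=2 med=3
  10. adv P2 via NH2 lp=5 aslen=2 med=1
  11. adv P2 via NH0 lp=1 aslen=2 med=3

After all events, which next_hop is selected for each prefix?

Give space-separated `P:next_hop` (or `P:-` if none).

Op 1: best P0=NH1 P1=- P2=-
Op 2: best P0=NH1 P1=- P2=-
Op 3: best P0=NH1 P1=NH0 P2=-
Op 4: best P0=NH1 P1=NH0 P2=-
Op 5: best P0=NH1 P1=NH0 P2=NH2
Op 6: best P0=NH1 P1=NH0 P2=NH2
Op 7: best P0=NH1 P1=NH0 P2=NH2
Op 8: best P0=NH0 P1=NH0 P2=NH2
Op 9: best P0=NH0 P1=NH0 P2=NH2
Op 10: best P0=NH0 P1=NH0 P2=NH2
Op 11: best P0=NH0 P1=NH0 P2=NH2

Answer: P0:NH0 P1:NH0 P2:NH2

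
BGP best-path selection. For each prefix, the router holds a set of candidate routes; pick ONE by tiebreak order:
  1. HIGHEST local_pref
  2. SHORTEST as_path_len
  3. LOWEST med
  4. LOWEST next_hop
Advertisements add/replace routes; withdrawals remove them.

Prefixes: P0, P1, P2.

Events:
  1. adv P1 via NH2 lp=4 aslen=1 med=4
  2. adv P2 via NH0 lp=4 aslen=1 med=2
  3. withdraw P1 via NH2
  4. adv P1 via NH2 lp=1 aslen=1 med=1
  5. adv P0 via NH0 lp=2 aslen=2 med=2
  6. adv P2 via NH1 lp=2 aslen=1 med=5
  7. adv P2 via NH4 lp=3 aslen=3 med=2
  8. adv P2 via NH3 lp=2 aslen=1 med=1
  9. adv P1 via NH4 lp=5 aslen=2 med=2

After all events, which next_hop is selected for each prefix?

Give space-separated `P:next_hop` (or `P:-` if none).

Answer: P0:NH0 P1:NH4 P2:NH0

Derivation:
Op 1: best P0=- P1=NH2 P2=-
Op 2: best P0=- P1=NH2 P2=NH0
Op 3: best P0=- P1=- P2=NH0
Op 4: best P0=- P1=NH2 P2=NH0
Op 5: best P0=NH0 P1=NH2 P2=NH0
Op 6: best P0=NH0 P1=NH2 P2=NH0
Op 7: best P0=NH0 P1=NH2 P2=NH0
Op 8: best P0=NH0 P1=NH2 P2=NH0
Op 9: best P0=NH0 P1=NH4 P2=NH0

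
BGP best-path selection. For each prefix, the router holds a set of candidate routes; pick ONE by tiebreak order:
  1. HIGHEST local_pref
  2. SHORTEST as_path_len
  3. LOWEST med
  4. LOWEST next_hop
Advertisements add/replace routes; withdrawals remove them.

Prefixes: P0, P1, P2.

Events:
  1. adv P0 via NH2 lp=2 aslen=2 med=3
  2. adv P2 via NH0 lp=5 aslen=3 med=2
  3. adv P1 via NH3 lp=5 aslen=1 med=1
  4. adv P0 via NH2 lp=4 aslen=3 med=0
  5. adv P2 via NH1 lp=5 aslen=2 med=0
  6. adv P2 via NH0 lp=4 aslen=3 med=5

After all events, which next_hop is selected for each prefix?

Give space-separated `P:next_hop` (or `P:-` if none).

Op 1: best P0=NH2 P1=- P2=-
Op 2: best P0=NH2 P1=- P2=NH0
Op 3: best P0=NH2 P1=NH3 P2=NH0
Op 4: best P0=NH2 P1=NH3 P2=NH0
Op 5: best P0=NH2 P1=NH3 P2=NH1
Op 6: best P0=NH2 P1=NH3 P2=NH1

Answer: P0:NH2 P1:NH3 P2:NH1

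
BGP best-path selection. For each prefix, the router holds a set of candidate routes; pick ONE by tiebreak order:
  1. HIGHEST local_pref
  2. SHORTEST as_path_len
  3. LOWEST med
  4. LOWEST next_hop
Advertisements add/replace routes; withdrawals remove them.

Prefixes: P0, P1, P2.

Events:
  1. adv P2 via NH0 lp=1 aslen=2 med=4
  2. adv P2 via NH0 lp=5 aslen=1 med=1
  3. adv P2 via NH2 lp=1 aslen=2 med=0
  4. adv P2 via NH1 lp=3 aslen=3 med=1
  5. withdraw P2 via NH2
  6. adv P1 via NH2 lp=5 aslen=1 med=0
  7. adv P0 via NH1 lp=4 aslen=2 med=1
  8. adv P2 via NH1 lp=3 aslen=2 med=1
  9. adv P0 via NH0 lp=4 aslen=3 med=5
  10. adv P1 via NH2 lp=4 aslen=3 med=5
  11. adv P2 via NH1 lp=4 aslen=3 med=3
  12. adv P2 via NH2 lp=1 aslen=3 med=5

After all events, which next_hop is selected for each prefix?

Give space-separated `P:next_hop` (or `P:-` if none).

Answer: P0:NH1 P1:NH2 P2:NH0

Derivation:
Op 1: best P0=- P1=- P2=NH0
Op 2: best P0=- P1=- P2=NH0
Op 3: best P0=- P1=- P2=NH0
Op 4: best P0=- P1=- P2=NH0
Op 5: best P0=- P1=- P2=NH0
Op 6: best P0=- P1=NH2 P2=NH0
Op 7: best P0=NH1 P1=NH2 P2=NH0
Op 8: best P0=NH1 P1=NH2 P2=NH0
Op 9: best P0=NH1 P1=NH2 P2=NH0
Op 10: best P0=NH1 P1=NH2 P2=NH0
Op 11: best P0=NH1 P1=NH2 P2=NH0
Op 12: best P0=NH1 P1=NH2 P2=NH0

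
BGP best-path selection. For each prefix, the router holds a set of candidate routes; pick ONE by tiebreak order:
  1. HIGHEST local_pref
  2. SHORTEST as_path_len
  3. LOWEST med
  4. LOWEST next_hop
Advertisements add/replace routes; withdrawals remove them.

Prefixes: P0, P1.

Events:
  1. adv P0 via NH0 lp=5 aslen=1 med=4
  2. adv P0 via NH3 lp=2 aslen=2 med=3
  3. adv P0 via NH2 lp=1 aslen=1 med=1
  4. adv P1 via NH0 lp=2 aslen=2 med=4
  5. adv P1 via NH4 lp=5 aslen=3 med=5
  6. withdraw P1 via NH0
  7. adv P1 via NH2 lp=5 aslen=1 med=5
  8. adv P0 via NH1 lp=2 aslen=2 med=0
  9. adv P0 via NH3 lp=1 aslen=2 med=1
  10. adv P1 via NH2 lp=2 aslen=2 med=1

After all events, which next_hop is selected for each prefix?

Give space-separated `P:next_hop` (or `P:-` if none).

Op 1: best P0=NH0 P1=-
Op 2: best P0=NH0 P1=-
Op 3: best P0=NH0 P1=-
Op 4: best P0=NH0 P1=NH0
Op 5: best P0=NH0 P1=NH4
Op 6: best P0=NH0 P1=NH4
Op 7: best P0=NH0 P1=NH2
Op 8: best P0=NH0 P1=NH2
Op 9: best P0=NH0 P1=NH2
Op 10: best P0=NH0 P1=NH4

Answer: P0:NH0 P1:NH4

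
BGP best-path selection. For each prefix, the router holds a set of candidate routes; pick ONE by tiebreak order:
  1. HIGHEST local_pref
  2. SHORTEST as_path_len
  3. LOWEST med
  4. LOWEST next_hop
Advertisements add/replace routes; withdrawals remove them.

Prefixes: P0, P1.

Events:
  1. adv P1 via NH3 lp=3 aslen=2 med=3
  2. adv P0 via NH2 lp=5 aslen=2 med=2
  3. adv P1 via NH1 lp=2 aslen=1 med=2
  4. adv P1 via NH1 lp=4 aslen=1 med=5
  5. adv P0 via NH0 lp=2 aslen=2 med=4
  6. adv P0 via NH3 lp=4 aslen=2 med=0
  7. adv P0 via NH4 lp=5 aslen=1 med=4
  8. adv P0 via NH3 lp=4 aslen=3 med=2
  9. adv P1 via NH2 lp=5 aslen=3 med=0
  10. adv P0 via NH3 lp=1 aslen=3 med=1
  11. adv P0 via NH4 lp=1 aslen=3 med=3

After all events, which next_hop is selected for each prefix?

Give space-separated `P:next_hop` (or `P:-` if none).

Answer: P0:NH2 P1:NH2

Derivation:
Op 1: best P0=- P1=NH3
Op 2: best P0=NH2 P1=NH3
Op 3: best P0=NH2 P1=NH3
Op 4: best P0=NH2 P1=NH1
Op 5: best P0=NH2 P1=NH1
Op 6: best P0=NH2 P1=NH1
Op 7: best P0=NH4 P1=NH1
Op 8: best P0=NH4 P1=NH1
Op 9: best P0=NH4 P1=NH2
Op 10: best P0=NH4 P1=NH2
Op 11: best P0=NH2 P1=NH2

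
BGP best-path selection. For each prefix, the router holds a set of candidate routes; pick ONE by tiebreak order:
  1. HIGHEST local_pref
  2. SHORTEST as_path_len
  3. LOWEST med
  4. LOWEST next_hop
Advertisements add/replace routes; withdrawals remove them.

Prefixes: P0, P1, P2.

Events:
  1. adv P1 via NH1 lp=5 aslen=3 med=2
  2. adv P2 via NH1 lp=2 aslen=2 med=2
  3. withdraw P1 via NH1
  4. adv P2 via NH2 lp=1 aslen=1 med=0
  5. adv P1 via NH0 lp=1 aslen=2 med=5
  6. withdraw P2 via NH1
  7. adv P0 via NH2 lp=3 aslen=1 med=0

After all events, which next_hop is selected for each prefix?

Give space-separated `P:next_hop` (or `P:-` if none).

Answer: P0:NH2 P1:NH0 P2:NH2

Derivation:
Op 1: best P0=- P1=NH1 P2=-
Op 2: best P0=- P1=NH1 P2=NH1
Op 3: best P0=- P1=- P2=NH1
Op 4: best P0=- P1=- P2=NH1
Op 5: best P0=- P1=NH0 P2=NH1
Op 6: best P0=- P1=NH0 P2=NH2
Op 7: best P0=NH2 P1=NH0 P2=NH2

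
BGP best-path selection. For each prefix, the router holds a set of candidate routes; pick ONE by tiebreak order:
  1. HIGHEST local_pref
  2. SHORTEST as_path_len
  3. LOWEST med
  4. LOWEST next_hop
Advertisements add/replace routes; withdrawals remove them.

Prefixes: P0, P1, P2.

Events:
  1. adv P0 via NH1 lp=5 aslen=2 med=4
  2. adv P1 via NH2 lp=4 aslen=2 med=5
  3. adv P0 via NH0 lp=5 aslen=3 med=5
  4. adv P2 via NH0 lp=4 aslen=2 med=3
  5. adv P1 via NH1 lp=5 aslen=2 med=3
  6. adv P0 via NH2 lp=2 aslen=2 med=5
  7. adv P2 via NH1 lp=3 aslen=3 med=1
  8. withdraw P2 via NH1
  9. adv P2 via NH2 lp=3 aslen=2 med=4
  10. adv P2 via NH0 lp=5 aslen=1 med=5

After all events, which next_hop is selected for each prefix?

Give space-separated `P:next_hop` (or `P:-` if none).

Answer: P0:NH1 P1:NH1 P2:NH0

Derivation:
Op 1: best P0=NH1 P1=- P2=-
Op 2: best P0=NH1 P1=NH2 P2=-
Op 3: best P0=NH1 P1=NH2 P2=-
Op 4: best P0=NH1 P1=NH2 P2=NH0
Op 5: best P0=NH1 P1=NH1 P2=NH0
Op 6: best P0=NH1 P1=NH1 P2=NH0
Op 7: best P0=NH1 P1=NH1 P2=NH0
Op 8: best P0=NH1 P1=NH1 P2=NH0
Op 9: best P0=NH1 P1=NH1 P2=NH0
Op 10: best P0=NH1 P1=NH1 P2=NH0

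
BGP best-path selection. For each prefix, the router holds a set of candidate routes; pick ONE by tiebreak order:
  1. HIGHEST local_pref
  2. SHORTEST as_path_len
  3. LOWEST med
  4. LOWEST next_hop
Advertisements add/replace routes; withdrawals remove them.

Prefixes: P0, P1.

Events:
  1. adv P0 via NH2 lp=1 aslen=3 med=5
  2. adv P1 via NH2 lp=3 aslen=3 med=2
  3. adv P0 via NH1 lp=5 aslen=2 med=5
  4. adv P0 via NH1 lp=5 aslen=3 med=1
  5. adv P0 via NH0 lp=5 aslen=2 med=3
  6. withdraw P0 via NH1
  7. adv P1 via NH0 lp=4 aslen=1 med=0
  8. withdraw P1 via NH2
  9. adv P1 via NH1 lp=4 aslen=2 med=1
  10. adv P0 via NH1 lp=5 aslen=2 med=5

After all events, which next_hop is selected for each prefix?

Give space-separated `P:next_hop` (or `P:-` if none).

Op 1: best P0=NH2 P1=-
Op 2: best P0=NH2 P1=NH2
Op 3: best P0=NH1 P1=NH2
Op 4: best P0=NH1 P1=NH2
Op 5: best P0=NH0 P1=NH2
Op 6: best P0=NH0 P1=NH2
Op 7: best P0=NH0 P1=NH0
Op 8: best P0=NH0 P1=NH0
Op 9: best P0=NH0 P1=NH0
Op 10: best P0=NH0 P1=NH0

Answer: P0:NH0 P1:NH0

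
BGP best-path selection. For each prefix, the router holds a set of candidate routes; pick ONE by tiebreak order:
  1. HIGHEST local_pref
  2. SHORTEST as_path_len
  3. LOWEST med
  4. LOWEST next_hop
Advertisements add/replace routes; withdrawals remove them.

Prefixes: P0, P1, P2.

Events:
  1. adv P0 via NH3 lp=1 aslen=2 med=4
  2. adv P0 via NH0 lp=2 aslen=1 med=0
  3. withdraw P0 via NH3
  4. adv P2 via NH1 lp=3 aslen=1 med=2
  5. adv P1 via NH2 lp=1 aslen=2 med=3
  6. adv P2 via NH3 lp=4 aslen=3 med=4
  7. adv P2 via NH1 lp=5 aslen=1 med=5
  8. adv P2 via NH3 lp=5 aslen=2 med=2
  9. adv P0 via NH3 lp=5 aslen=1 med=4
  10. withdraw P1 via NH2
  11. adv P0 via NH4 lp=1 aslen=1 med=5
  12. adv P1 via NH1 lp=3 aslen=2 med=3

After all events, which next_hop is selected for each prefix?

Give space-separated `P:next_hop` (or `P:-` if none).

Answer: P0:NH3 P1:NH1 P2:NH1

Derivation:
Op 1: best P0=NH3 P1=- P2=-
Op 2: best P0=NH0 P1=- P2=-
Op 3: best P0=NH0 P1=- P2=-
Op 4: best P0=NH0 P1=- P2=NH1
Op 5: best P0=NH0 P1=NH2 P2=NH1
Op 6: best P0=NH0 P1=NH2 P2=NH3
Op 7: best P0=NH0 P1=NH2 P2=NH1
Op 8: best P0=NH0 P1=NH2 P2=NH1
Op 9: best P0=NH3 P1=NH2 P2=NH1
Op 10: best P0=NH3 P1=- P2=NH1
Op 11: best P0=NH3 P1=- P2=NH1
Op 12: best P0=NH3 P1=NH1 P2=NH1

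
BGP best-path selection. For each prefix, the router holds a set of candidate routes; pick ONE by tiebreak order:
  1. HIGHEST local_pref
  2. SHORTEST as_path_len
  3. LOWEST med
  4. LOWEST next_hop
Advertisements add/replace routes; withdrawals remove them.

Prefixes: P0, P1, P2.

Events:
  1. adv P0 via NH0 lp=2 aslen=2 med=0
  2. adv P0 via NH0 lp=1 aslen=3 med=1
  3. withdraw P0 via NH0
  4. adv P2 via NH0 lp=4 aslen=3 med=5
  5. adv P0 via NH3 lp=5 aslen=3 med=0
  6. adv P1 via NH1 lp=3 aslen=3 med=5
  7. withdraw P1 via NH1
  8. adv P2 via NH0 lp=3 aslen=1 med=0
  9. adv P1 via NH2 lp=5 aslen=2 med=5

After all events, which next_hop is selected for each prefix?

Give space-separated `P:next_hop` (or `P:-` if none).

Op 1: best P0=NH0 P1=- P2=-
Op 2: best P0=NH0 P1=- P2=-
Op 3: best P0=- P1=- P2=-
Op 4: best P0=- P1=- P2=NH0
Op 5: best P0=NH3 P1=- P2=NH0
Op 6: best P0=NH3 P1=NH1 P2=NH0
Op 7: best P0=NH3 P1=- P2=NH0
Op 8: best P0=NH3 P1=- P2=NH0
Op 9: best P0=NH3 P1=NH2 P2=NH0

Answer: P0:NH3 P1:NH2 P2:NH0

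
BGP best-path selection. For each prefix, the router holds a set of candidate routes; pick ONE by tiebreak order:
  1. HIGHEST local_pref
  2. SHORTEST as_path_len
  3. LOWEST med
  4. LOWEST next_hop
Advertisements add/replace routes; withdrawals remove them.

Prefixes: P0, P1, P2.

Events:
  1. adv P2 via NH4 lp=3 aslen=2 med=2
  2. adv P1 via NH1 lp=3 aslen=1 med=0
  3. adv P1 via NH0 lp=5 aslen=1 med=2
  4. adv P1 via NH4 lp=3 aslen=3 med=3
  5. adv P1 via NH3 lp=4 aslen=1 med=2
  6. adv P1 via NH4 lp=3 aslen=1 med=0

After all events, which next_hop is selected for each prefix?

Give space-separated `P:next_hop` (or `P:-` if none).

Op 1: best P0=- P1=- P2=NH4
Op 2: best P0=- P1=NH1 P2=NH4
Op 3: best P0=- P1=NH0 P2=NH4
Op 4: best P0=- P1=NH0 P2=NH4
Op 5: best P0=- P1=NH0 P2=NH4
Op 6: best P0=- P1=NH0 P2=NH4

Answer: P0:- P1:NH0 P2:NH4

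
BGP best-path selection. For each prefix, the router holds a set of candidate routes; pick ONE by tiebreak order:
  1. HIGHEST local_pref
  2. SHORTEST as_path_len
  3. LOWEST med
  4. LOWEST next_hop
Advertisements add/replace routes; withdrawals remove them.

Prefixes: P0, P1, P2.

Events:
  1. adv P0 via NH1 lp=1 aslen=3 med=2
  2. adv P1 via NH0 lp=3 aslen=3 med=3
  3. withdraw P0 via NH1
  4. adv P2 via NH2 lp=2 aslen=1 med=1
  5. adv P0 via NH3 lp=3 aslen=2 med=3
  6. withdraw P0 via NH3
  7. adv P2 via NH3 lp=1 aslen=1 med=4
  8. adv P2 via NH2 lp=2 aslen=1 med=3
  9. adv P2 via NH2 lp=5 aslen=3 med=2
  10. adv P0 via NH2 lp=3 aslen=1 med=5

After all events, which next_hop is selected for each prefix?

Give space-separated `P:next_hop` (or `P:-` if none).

Op 1: best P0=NH1 P1=- P2=-
Op 2: best P0=NH1 P1=NH0 P2=-
Op 3: best P0=- P1=NH0 P2=-
Op 4: best P0=- P1=NH0 P2=NH2
Op 5: best P0=NH3 P1=NH0 P2=NH2
Op 6: best P0=- P1=NH0 P2=NH2
Op 7: best P0=- P1=NH0 P2=NH2
Op 8: best P0=- P1=NH0 P2=NH2
Op 9: best P0=- P1=NH0 P2=NH2
Op 10: best P0=NH2 P1=NH0 P2=NH2

Answer: P0:NH2 P1:NH0 P2:NH2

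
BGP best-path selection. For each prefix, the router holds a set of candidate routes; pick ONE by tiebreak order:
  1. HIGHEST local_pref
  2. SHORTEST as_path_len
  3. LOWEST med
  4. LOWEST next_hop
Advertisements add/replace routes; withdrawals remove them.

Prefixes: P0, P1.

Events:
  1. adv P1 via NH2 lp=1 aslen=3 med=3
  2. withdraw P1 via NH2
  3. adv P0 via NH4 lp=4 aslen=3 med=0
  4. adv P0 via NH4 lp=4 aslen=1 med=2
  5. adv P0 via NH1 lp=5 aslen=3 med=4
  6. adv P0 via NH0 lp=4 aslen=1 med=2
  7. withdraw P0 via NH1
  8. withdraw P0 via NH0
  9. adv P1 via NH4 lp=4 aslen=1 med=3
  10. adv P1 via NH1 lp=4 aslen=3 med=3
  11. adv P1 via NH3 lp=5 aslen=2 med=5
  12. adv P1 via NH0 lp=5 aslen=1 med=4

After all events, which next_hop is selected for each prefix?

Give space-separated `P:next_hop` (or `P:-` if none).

Answer: P0:NH4 P1:NH0

Derivation:
Op 1: best P0=- P1=NH2
Op 2: best P0=- P1=-
Op 3: best P0=NH4 P1=-
Op 4: best P0=NH4 P1=-
Op 5: best P0=NH1 P1=-
Op 6: best P0=NH1 P1=-
Op 7: best P0=NH0 P1=-
Op 8: best P0=NH4 P1=-
Op 9: best P0=NH4 P1=NH4
Op 10: best P0=NH4 P1=NH4
Op 11: best P0=NH4 P1=NH3
Op 12: best P0=NH4 P1=NH0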